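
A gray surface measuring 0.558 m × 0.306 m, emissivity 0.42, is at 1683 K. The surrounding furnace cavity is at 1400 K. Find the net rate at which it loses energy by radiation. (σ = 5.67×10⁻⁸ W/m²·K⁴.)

Q ≈ 17000 W

A = 0.558 × 0.306 = 0.171 m².
Q = εσA(T⁴ − T_s⁴). T⁴ − T_s⁴ = (1683)⁴ − (1400)⁴ = 8.02×10^12 − 3.84×10^12 = 4.18×10^12 K⁴.
Q = 0.42 × 5.67×10⁻⁸ × 0.171 × 4.18×10^12 = 17000 W.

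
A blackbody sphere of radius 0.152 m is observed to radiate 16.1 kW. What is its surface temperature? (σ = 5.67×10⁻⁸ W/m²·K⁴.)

A = 4πr² = 4π × (0.152)² = 0.290 m².
From P = σAT⁴, T = (P / σA)^(1/4) = (16100 / (5.67×10⁻⁸ × 0.290))^(1/4).
T = (9.78×10^11)^(1/4) = 994 K.

T ≈ 994 K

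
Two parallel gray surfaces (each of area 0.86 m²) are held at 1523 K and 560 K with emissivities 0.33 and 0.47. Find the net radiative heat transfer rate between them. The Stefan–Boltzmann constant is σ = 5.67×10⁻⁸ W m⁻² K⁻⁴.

For two large parallel gray plates, q = σ(T₁⁴ − T₂⁴) / (1/ε₁ + 1/ε₂ − 1).
1/ε₁ + 1/ε₂ − 1 = 1/0.33 + 1/0.47 − 1 = 4.158.
T₁⁴ − T₂⁴ = 5.38×10^12 − 9.83×10^10 = 5.28×10^12 K⁴.
q = 5.67×10⁻⁸ × 5.28×10^12 / 4.158 = 72000 W/m².
Q = q·A = 72000 × 0.86 = 61900 W.

Q ≈ 61900 W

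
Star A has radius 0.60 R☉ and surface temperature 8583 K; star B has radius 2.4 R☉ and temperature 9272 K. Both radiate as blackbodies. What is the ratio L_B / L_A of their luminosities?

L_B/L_A ≈ 21.8

L = 4πR²σT⁴ ∝ R²T⁴, so L_B/L_A = (2.4/0.60)² × (9272/8583)⁴ = 16.0 × 1.36 = 21.8.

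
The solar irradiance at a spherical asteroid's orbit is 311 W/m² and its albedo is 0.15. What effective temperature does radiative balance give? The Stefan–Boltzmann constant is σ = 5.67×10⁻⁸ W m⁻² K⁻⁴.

T ≈ 185 K

Power absorbed = (1−a)S·πR²; power emitted = 4πR²σT⁴. Equating and cancelling πR²:
T = ((1−a)S / 4σ)^(1/4) = (264 / (4 × 5.67×10⁻⁸))^(1/4) = (1.17×10^9)^(1/4).
T = 185 K.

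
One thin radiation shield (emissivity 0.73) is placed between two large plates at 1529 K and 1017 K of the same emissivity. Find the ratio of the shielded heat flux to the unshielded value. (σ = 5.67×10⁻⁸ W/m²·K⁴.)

With N identical shields there are N+1 = 2 gaps in series, each with the same radiative resistance, so the flux falls to 1/(N+1) of its unshielded value.

ratio ≈ 0.500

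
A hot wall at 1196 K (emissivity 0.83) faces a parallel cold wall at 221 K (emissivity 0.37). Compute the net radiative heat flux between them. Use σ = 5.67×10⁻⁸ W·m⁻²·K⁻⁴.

q ≈ 39900 W/m²

For two large parallel gray plates, q = σ(T₁⁴ − T₂⁴) / (1/ε₁ + 1/ε₂ − 1).
1/ε₁ + 1/ε₂ − 1 = 1/0.83 + 1/0.37 − 1 = 2.908.
T₁⁴ − T₂⁴ = 2.05×10^12 − 2.39×10^9 = 2.04×10^12 K⁴.
q = 5.67×10⁻⁸ × 2.04×10^12 / 2.908 = 39900 W/m².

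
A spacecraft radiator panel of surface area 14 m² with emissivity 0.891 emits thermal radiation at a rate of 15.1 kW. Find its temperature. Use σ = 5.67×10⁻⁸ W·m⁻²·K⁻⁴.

From P = εσAT⁴, T = (P / εσA)^(1/4) = (15100 / (0.891 × 5.67×10⁻⁸ × 14.0))^(1/4).
T = (2.13×10^10)^(1/4) = 382 K.

T ≈ 382 K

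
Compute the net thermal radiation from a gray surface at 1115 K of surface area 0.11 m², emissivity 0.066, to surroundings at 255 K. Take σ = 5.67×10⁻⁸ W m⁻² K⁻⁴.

Q = εσA(T⁴ − T_s⁴). T⁴ − T_s⁴ = (1115)⁴ − (255)⁴ = 1.55×10^12 − 4.23×10^9 = 1.54×10^12 K⁴.
Q = 0.066 × 5.67×10⁻⁸ × 0.110 × 1.54×10^12 = 634 W.

Q ≈ 634 W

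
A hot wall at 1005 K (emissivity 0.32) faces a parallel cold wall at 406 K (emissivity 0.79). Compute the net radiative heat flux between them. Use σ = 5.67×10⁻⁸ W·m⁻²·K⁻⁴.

For two large parallel gray plates, q = σ(T₁⁴ − T₂⁴) / (1/ε₁ + 1/ε₂ − 1).
1/ε₁ + 1/ε₂ − 1 = 1/0.32 + 1/0.79 − 1 = 3.391.
T₁⁴ − T₂⁴ = 1.02×10^12 − 2.72×10^10 = 9.93×10^11 K⁴.
q = 5.67×10⁻⁸ × 9.93×10^11 / 3.391 = 16600 W/m².

q ≈ 16600 W/m²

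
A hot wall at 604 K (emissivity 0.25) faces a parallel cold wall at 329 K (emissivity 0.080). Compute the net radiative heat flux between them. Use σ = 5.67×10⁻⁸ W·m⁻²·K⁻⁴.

q ≈ 444 W/m²

For two large parallel gray plates, q = σ(T₁⁴ − T₂⁴) / (1/ε₁ + 1/ε₂ − 1).
1/ε₁ + 1/ε₂ − 1 = 1/0.25 + 1/0.080 − 1 = 15.50.
T₁⁴ − T₂⁴ = 1.33×10^11 − 1.17×10^10 = 1.21×10^11 K⁴.
q = 5.67×10⁻⁸ × 1.21×10^11 / 15.50 = 444 W/m².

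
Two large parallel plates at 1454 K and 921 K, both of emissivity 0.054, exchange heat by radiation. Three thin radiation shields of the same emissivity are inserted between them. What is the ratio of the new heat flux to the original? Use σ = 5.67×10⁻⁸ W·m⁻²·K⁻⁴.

ratio ≈ 0.250

With N identical shields there are N+1 = 4 gaps in series, each with the same radiative resistance, so the flux falls to 1/(N+1) of its unshielded value.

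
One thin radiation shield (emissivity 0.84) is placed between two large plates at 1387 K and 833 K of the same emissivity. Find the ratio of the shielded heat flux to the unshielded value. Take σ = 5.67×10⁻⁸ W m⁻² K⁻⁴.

With N identical shields there are N+1 = 2 gaps in series, each with the same radiative resistance, so the flux falls to 1/(N+1) of its unshielded value.

ratio ≈ 0.500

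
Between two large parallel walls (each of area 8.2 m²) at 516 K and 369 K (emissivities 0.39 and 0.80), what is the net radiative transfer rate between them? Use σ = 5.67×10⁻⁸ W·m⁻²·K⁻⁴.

For two large parallel gray plates, q = σ(T₁⁴ − T₂⁴) / (1/ε₁ + 1/ε₂ − 1).
1/ε₁ + 1/ε₂ − 1 = 1/0.39 + 1/0.80 − 1 = 2.814.
T₁⁴ − T₂⁴ = 7.09×10^10 − 1.85×10^10 = 5.24×10^10 K⁴.
q = 5.67×10⁻⁸ × 5.24×10^10 / 2.814 = 1050 W/m².
Q = q·A = 1050 × 8.2 = 8650 W.

Q ≈ 8650 W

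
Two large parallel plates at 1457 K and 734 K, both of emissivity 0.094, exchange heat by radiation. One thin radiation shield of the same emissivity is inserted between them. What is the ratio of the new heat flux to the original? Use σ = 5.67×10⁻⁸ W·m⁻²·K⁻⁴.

With N identical shields there are N+1 = 2 gaps in series, each with the same radiative resistance, so the flux falls to 1/(N+1) of its unshielded value.

ratio ≈ 0.500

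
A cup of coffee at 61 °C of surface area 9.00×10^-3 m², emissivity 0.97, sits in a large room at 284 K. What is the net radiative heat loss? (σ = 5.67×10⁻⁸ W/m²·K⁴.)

Convert: 61 °C = 334 K.
Q = εσA(T⁴ − T_s⁴). T⁴ − T_s⁴ = (334)⁴ − (284)⁴ = 1.24×10^10 − 6.51×10^9 = 5.94×10^9 K⁴.
Q = 0.97 × 5.67×10⁻⁸ × 9.00×10^-3 × 5.94×10^9 = 2.94 W.

Q ≈ 2.94 W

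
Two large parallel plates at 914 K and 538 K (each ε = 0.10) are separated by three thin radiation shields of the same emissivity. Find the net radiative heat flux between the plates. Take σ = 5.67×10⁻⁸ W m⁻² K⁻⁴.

q ≈ 458 W/m²

Each of the 4 gaps contributes resistance (2/ε − 1) = 2/0.10 − 1 = 19.00; total = 76.00.
q = σ(T₁⁴ − T₂⁴) / 76.00 = 5.67×10⁻⁸ × 6.14×10^11 / 76.00 = 458 W/m².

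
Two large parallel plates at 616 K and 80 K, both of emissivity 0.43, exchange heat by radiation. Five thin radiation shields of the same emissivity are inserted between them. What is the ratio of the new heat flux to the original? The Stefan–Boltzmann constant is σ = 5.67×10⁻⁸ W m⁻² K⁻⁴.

ratio ≈ 0.167

With N identical shields there are N+1 = 6 gaps in series, each with the same radiative resistance, so the flux falls to 1/(N+1) of its unshielded value.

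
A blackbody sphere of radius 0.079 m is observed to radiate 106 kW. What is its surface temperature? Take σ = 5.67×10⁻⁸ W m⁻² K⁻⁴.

T ≈ 2210 K

A = 4πr² = 4π × (0.079)² = 0.0784 m².
From P = σAT⁴, T = (P / σA)^(1/4) = (1.06×10^5 / (5.67×10⁻⁸ × 0.0784))^(1/4).
T = (2.38×10^13)^(1/4) = 2210 K.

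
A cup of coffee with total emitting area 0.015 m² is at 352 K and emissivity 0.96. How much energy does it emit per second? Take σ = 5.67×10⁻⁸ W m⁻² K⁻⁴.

P ≈ 12.5 W

P = εσAT⁴ = 0.96 × 5.67×10⁻⁸ × 0.0150 × (352)⁴ = 0.96 × 5.67×10⁻⁸ × 0.0150 × 1.54×10^10.
P = 12.5 W.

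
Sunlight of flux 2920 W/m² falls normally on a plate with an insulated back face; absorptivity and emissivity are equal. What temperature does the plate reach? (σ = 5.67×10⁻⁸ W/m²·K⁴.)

T ≈ 476 K

Absorbed flux αS = emitted flux εσT⁴ (one radiating face); with α = ε, T = (S/σ)^(1/4).
T = (2920 / 5.67×10⁻⁸)^(1/4) = (5.15×10^10)^(1/4).
T = 476 K.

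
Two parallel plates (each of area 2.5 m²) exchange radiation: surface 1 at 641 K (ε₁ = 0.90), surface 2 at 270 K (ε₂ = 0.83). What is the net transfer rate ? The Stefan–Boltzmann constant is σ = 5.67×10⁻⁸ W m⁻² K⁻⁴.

For two large parallel gray plates, q = σ(T₁⁴ − T₂⁴) / (1/ε₁ + 1/ε₂ − 1).
1/ε₁ + 1/ε₂ − 1 = 1/0.90 + 1/0.83 − 1 = 1.316.
T₁⁴ − T₂⁴ = 1.69×10^11 − 5.31×10^9 = 1.64×10^11 K⁴.
q = 5.67×10⁻⁸ × 1.64×10^11 / 1.316 = 7050 W/m².
Q = q·A = 7050 × 2.5 = 17600 W.

Q ≈ 17600 W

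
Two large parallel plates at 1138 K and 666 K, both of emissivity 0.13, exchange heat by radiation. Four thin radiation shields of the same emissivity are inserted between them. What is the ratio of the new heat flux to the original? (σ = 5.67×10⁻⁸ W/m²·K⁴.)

With N identical shields there are N+1 = 5 gaps in series, each with the same radiative resistance, so the flux falls to 1/(N+1) of its unshielded value.

ratio ≈ 0.200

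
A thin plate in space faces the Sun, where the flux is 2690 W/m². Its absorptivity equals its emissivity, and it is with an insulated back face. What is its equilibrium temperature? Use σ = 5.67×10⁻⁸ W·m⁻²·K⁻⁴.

Absorbed flux αS = emitted flux εσT⁴ (one radiating face); with α = ε, T = (S/σ)^(1/4).
T = (2690 / 5.67×10⁻⁸)^(1/4) = (4.74×10^10)^(1/4).
T = 467 K.

T ≈ 467 K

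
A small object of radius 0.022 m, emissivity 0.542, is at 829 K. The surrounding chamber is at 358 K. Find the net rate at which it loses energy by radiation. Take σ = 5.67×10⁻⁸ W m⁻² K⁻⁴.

Q ≈ 85.2 W

A = 4πr² = 4π × (0.022)² = 6.08×10^-3 m².
Q = εσA(T⁴ − T_s⁴). T⁴ − T_s⁴ = (829)⁴ − (358)⁴ = 4.72×10^11 − 1.64×10^10 = 4.56×10^11 K⁴.
Q = 0.542 × 5.67×10⁻⁸ × 6.08×10^-3 × 4.56×10^11 = 85.2 W.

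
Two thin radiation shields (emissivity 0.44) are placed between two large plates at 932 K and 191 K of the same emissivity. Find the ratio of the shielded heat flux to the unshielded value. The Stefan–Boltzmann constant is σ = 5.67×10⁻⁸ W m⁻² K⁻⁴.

ratio ≈ 0.333

With N identical shields there are N+1 = 3 gaps in series, each with the same radiative resistance, so the flux falls to 1/(N+1) of its unshielded value.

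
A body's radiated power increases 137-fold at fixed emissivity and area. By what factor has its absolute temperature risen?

factor ≈ 3.42

P ∝ T⁴ ⇒ T ∝ P^(1/4), so T scales by (137)^(1/4) = 3.42.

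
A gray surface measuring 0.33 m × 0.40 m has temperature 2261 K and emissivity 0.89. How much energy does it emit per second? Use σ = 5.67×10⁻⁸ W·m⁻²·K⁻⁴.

A = 0.33 × 0.40 = 0.132 m².
Stefan–Boltzmann: P = εσAT⁴ = 0.89 × 5.67×10⁻⁸ × 0.132 × (2261)⁴ = 0.89 × 5.67×10⁻⁸ × 0.132 × 2.61×10^13.
P = 1.74×10^5 W.

P ≈ 1.74×10^5 W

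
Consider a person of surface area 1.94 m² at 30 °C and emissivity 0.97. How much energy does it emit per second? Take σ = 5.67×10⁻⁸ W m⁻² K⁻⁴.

30 °C = 303 K.
P = εσAT⁴ = 0.97 × 5.67×10⁻⁸ × 1.94 × (303)⁴ = 0.97 × 5.67×10⁻⁸ × 1.94 × 8.43×10^9.
P = 899 W.

P ≈ 899 W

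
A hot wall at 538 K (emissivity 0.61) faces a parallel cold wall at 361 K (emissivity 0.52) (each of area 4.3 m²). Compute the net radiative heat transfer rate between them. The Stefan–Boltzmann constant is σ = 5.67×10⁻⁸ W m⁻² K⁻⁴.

Q ≈ 6360 W

For two large parallel gray plates, q = σ(T₁⁴ − T₂⁴) / (1/ε₁ + 1/ε₂ − 1).
1/ε₁ + 1/ε₂ − 1 = 1/0.61 + 1/0.52 − 1 = 2.562.
T₁⁴ − T₂⁴ = 8.38×10^10 − 1.70×10^10 = 6.68×10^10 K⁴.
q = 5.67×10⁻⁸ × 6.68×10^10 / 2.562 = 1480 W/m².
Q = q·A = 1480 × 4.3 = 6360 W.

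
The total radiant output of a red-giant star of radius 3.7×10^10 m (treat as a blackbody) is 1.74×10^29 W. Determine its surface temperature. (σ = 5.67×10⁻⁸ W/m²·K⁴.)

A = 4πr² = 4π × (3.7×10^10)² = 1.72×10^22 m².
From P = σAT⁴, T = (P / σA)^(1/4) = (1.74×10^29 / (5.67×10⁻⁸ × 1.72×10^22))^(1/4).
T = (1.78×10^14)^(1/4) = 3650 K.

T ≈ 3650 K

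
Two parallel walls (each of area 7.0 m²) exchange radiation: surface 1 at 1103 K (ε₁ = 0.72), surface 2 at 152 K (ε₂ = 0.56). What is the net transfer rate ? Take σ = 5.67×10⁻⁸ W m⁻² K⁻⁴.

For two large parallel gray plates, q = σ(T₁⁴ − T₂⁴) / (1/ε₁ + 1/ε₂ − 1).
1/ε₁ + 1/ε₂ − 1 = 1/0.72 + 1/0.56 − 1 = 2.175.
T₁⁴ − T₂⁴ = 1.48×10^12 − 5.34×10^8 = 1.48×10^12 K⁴.
q = 5.67×10⁻⁸ × 1.48×10^12 / 2.175 = 38600 W/m².
Q = q·A = 38600 × 7.0 = 2.70×10^5 W.

Q ≈ 2.70×10^5 W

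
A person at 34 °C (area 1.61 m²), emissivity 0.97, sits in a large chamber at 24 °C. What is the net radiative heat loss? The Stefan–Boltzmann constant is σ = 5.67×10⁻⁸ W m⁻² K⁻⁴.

Q ≈ 97.6 W

Convert: 34 °C = 307 K; 24 °C = 297 K.
Q = εσA(T⁴ − T_s⁴). T⁴ − T_s⁴ = (307)⁴ − (297)⁴ = 8.88×10^9 − 7.78×10^9 = 1.10×10^9 K⁴.
Q = 0.97 × 5.67×10⁻⁸ × 1.61 × 1.10×10^9 = 97.6 W.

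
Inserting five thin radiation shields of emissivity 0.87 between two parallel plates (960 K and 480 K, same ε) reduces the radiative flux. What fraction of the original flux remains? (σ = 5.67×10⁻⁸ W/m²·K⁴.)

With N identical shields there are N+1 = 6 gaps in series, each with the same radiative resistance, so the flux falls to 1/(N+1) of its unshielded value.

ratio ≈ 0.167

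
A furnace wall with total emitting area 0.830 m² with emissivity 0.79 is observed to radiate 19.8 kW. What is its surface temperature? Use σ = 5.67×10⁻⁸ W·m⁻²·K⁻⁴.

From P = εσAT⁴, T = (P / εσA)^(1/4) = (19800 / (0.79 × 5.67×10⁻⁸ × 0.830))^(1/4).
T = (5.33×10^11)^(1/4) = 854 K.

T ≈ 854 K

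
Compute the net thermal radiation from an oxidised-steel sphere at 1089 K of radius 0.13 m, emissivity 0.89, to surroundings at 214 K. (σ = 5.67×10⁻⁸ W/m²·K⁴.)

A = 4πr² = 4π × (0.13)² = 0.212 m².
Q = εσA(T⁴ − T_s⁴). T⁴ − T_s⁴ = (1089)⁴ − (214)⁴ = 1.41×10^12 − 2.10×10^9 = 1.40×10^12 K⁴.
Q = 0.89 × 5.67×10⁻⁸ × 0.212 × 1.40×10^12 = 15000 W.

Q ≈ 15000 W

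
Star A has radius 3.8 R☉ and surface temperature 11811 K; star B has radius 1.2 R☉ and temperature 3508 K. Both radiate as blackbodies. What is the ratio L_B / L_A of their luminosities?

L = 4πR²σT⁴ ∝ R²T⁴, so L_B/L_A = (1.2/3.8)² × (3508/11811)⁴ = 0.0997 × 7.78×10^-3 = 7.76×10^-4.

L_B/L_A ≈ 7.76×10^-4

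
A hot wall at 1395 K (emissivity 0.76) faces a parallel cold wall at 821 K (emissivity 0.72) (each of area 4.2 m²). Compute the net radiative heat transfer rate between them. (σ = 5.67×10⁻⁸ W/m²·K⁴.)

Q ≈ 4.66×10^5 W

For two large parallel gray plates, q = σ(T₁⁴ − T₂⁴) / (1/ε₁ + 1/ε₂ − 1).
1/ε₁ + 1/ε₂ − 1 = 1/0.76 + 1/0.72 − 1 = 1.705.
T₁⁴ − T₂⁴ = 3.79×10^12 − 4.54×10^11 = 3.33×10^12 K⁴.
q = 5.67×10⁻⁸ × 3.33×10^12 / 1.705 = 1.11×10^5 W/m².
Q = q·A = 1.11×10^5 × 4.2 = 4.66×10^5 W.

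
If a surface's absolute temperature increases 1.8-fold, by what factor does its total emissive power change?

P ∝ T⁴, so the power scales as (1.8)⁴ = 10.5.

factor ≈ 10.5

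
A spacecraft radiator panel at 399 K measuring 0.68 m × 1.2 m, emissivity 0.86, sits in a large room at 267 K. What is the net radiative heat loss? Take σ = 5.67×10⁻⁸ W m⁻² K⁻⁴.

A = 0.68 × 1.2 = 0.816 m².
Q = εσA(T⁴ − T_s⁴). T⁴ − T_s⁴ = (399)⁴ − (267)⁴ = 2.53×10^10 − 5.08×10^9 = 2.03×10^10 K⁴.
Q = 0.86 × 5.67×10⁻⁸ × 0.816 × 2.03×10^10 = 806 W.

Q ≈ 806 W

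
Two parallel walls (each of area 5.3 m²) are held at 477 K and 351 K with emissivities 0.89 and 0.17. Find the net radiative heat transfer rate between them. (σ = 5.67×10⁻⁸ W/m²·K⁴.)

Q ≈ 1830 W

For two large parallel gray plates, q = σ(T₁⁴ − T₂⁴) / (1/ε₁ + 1/ε₂ − 1).
1/ε₁ + 1/ε₂ − 1 = 1/0.89 + 1/0.17 − 1 = 6.006.
T₁⁴ − T₂⁴ = 5.18×10^10 − 1.52×10^10 = 3.66×10^10 K⁴.
q = 5.67×10⁻⁸ × 3.66×10^10 / 6.006 = 345 W/m².
Q = q·A = 345 × 5.3 = 1830 W.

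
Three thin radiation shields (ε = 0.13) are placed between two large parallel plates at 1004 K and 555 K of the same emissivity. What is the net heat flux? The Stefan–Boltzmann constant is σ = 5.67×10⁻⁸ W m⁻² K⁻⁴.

q ≈ 908 W/m²

Each of the 4 gaps contributes resistance (2/ε − 1) = 2/0.13 − 1 = 14.38; total = 57.54.
q = σ(T₁⁴ − T₂⁴) / 57.54 = 5.67×10⁻⁸ × 9.21×10^11 / 57.54 = 908 W/m².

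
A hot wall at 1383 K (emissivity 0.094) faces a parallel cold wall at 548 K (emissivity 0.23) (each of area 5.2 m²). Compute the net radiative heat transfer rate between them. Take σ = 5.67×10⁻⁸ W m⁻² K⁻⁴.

For two large parallel gray plates, q = σ(T₁⁴ − T₂⁴) / (1/ε₁ + 1/ε₂ − 1).
1/ε₁ + 1/ε₂ − 1 = 1/0.094 + 1/0.23 − 1 = 13.99.
T₁⁴ − T₂⁴ = 3.66×10^12 − 9.02×10^10 = 3.57×10^12 K⁴.
q = 5.67×10⁻⁸ × 3.57×10^12 / 13.99 = 14500 W/m².
Q = q·A = 14500 × 5.2 = 75200 W.

Q ≈ 75200 W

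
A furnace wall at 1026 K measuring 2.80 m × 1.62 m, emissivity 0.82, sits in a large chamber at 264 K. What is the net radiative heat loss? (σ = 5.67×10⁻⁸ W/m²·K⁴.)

Q ≈ 2.33×10^5 W

A = 2.80 × 1.62 = 4.54 m².
Q = εσA(T⁴ − T_s⁴). T⁴ − T_s⁴ = (1026)⁴ − (264)⁴ = 1.11×10^12 − 4.86×10^9 = 1.10×10^12 K⁴.
Q = 0.82 × 5.67×10⁻⁸ × 4.54 × 1.10×10^12 = 2.33×10^5 W.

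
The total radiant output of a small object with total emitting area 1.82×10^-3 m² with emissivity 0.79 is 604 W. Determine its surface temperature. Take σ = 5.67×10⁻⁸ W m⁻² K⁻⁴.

From P = εσAT⁴, T = (P / εσA)^(1/4) = (604 / (0.79 × 5.67×10⁻⁸ × 1.82×10^-3))^(1/4).
T = (7.41×10^12)^(1/4) = 1650 K.

T ≈ 1650 K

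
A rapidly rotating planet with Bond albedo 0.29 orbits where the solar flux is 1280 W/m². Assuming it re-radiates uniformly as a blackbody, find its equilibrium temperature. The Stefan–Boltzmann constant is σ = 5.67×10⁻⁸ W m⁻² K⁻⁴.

T ≈ 252 K

Power absorbed = (1−a)S·πR²; power emitted = 4πR²σT⁴. Equating and cancelling πR²:
T = ((1−a)S / 4σ)^(1/4) = (909 / (4 × 5.67×10⁻⁸))^(1/4) = (4.01×10^9)^(1/4).
T = 252 K.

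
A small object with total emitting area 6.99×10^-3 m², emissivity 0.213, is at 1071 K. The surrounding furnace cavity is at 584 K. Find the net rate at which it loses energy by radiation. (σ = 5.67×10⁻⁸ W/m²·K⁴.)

Q ≈ 101 W

Q = εσA(T⁴ − T_s⁴). T⁴ − T_s⁴ = (1071)⁴ − (584)⁴ = 1.32×10^12 − 1.16×10^11 = 1.20×10^12 K⁴.
Q = 0.213 × 5.67×10⁻⁸ × 6.99×10^-3 × 1.20×10^12 = 101 W.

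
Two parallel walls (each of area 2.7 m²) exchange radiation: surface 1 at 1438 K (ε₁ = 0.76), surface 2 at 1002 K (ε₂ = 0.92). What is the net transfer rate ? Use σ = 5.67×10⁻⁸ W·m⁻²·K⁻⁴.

For two large parallel gray plates, q = σ(T₁⁴ − T₂⁴) / (1/ε₁ + 1/ε₂ − 1).
1/ε₁ + 1/ε₂ − 1 = 1/0.76 + 1/0.92 − 1 = 1.403.
T₁⁴ − T₂⁴ = 4.28×10^12 − 1.01×10^12 = 3.27×10^12 K⁴.
q = 5.67×10⁻⁸ × 3.27×10^12 / 1.403 = 1.32×10^5 W/m².
Q = q·A = 1.32×10^5 × 2.7 = 3.57×10^5 W.

Q ≈ 3.57×10^5 W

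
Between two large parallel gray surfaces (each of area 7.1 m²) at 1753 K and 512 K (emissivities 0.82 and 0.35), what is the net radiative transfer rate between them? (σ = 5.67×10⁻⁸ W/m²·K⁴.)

Q ≈ 1.23×10^6 W

For two large parallel gray plates, q = σ(T₁⁴ − T₂⁴) / (1/ε₁ + 1/ε₂ − 1).
1/ε₁ + 1/ε₂ − 1 = 1/0.82 + 1/0.35 − 1 = 3.077.
T₁⁴ − T₂⁴ = 9.44×10^12 − 6.87×10^10 = 9.37×10^12 K⁴.
q = 5.67×10⁻⁸ × 9.37×10^12 / 3.077 = 1.73×10^5 W/m².
Q = q·A = 1.73×10^5 × 7.1 = 1.23×10^6 W.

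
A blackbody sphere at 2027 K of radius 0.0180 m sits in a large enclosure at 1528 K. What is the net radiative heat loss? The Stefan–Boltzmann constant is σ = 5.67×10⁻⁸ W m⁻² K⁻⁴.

Q ≈ 2640 W

A = 4πr² = 4π × (0.0180)² = 4.07×10^-3 m².
Q = σA(T⁴ − T_s⁴). T⁴ − T_s⁴ = (2027)⁴ − (1528)⁴ = 1.69×10^13 − 5.45×10^12 = 1.14×10^13 K⁴.
Q = 5.67×10⁻⁸ × 4.07×10^-3 × 1.14×10^13 = 2640 W.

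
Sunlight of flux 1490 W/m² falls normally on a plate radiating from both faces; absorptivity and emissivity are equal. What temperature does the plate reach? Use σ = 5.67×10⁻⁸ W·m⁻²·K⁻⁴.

Absorbed flux αS = emitted flux 2εσT⁴ per unit area; with α = ε this gives T = (S/2σ)^(1/4).
T = (1490 / (2 × 5.67×10⁻⁸))^(1/4) = (1.31×10^10)^(1/4).
T = 339 K.

T ≈ 339 K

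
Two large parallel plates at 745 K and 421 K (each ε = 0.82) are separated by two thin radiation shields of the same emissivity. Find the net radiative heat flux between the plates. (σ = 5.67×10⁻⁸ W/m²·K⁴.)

q ≈ 3630 W/m²

Each of the 3 gaps contributes resistance (2/ε − 1) = 2/0.82 − 1 = 1.439; total = 4.317.
q = σ(T₁⁴ − T₂⁴) / 4.317 = 5.67×10⁻⁸ × 2.77×10^11 / 4.317 = 3630 W/m².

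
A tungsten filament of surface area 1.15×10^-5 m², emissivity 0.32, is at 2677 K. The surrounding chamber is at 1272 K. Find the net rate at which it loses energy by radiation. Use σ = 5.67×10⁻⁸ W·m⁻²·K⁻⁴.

Q ≈ 10.2 W

Q = εσA(T⁴ − T_s⁴). T⁴ − T_s⁴ = (2677)⁴ − (1272)⁴ = 5.14×10^13 − 2.62×10^12 = 4.87×10^13 K⁴.
Q = 0.32 × 5.67×10⁻⁸ × 1.15×10^-5 × 4.87×10^13 = 10.2 W.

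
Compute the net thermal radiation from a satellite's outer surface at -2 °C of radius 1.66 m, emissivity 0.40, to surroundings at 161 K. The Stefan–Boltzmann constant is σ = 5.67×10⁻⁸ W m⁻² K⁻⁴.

A = 4πr² = 4π × (1.66)² = 34.6 m².
Convert: -2 °C = 271 K.
Q = εσA(T⁴ − T_s⁴). T⁴ − T_s⁴ = (271)⁴ − (161)⁴ = 5.39×10^9 − 6.72×10^8 = 4.72×10^9 K⁴.
Q = 0.40 × 5.67×10⁻⁸ × 34.6 × 4.72×10^9 = 3710 W.

Q ≈ 3710 W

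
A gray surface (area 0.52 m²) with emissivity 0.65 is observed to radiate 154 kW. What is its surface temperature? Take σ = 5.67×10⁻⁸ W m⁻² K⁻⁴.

From P = εσAT⁴, T = (P / εσA)^(1/4) = (1.54×10^5 / (0.65 × 5.67×10⁻⁸ × 0.520))^(1/4).
T = (8.04×10^12)^(1/4) = 1680 K.

T ≈ 1680 K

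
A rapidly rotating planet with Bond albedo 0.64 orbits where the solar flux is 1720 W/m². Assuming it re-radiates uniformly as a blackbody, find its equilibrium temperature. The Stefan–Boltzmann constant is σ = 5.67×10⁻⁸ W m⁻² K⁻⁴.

T ≈ 229 K

Power absorbed = (1−a)S·πR²; power emitted = 4πR²σT⁴. Equating and cancelling πR²:
T = ((1−a)S / 4σ)^(1/4) = (619 / (4 × 5.67×10⁻⁸))^(1/4) = (2.73×10^9)^(1/4).
T = 229 K.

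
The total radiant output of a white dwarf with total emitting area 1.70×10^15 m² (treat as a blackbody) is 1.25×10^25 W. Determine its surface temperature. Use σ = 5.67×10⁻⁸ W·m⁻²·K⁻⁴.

T ≈ 19000 K

From P = σAT⁴, T = (P / σA)^(1/4) = (1.25×10^25 / (5.67×10⁻⁸ × 1.70×10^15))^(1/4).
T = (1.30×10^17)^(1/4) = 19000 K.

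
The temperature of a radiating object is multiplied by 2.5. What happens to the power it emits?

P ∝ T⁴, so the power scales as (2.5)⁴ = 39.1.

factor ≈ 39.1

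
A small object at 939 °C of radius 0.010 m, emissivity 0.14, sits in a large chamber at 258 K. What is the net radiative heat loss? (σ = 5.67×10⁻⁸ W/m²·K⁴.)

A = 4πr² = 4π × (0.010)² = 1.26×10^-3 m².
Convert: 939 °C = 1212 K.
Q = εσA(T⁴ − T_s⁴). T⁴ − T_s⁴ = (1212)⁴ − (258)⁴ = 2.16×10^12 − 4.43×10^9 = 2.15×10^12 K⁴.
Q = 0.14 × 5.67×10⁻⁸ × 1.26×10^-3 × 2.15×10^12 = 21.5 W.

Q ≈ 21.5 W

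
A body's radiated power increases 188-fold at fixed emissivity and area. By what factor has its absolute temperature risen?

factor ≈ 3.70

P ∝ T⁴ ⇒ T ∝ P^(1/4), so T scales by (188)^(1/4) = 3.70.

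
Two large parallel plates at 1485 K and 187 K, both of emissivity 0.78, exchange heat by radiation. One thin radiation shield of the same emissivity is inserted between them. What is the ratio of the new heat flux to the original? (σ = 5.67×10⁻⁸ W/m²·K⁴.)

With N identical shields there are N+1 = 2 gaps in series, each with the same radiative resistance, so the flux falls to 1/(N+1) of its unshielded value.

ratio ≈ 0.500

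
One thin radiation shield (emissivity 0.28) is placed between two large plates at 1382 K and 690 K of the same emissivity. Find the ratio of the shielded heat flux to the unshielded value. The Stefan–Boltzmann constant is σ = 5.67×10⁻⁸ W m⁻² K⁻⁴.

ratio ≈ 0.500

With N identical shields there are N+1 = 2 gaps in series, each with the same radiative resistance, so the flux falls to 1/(N+1) of its unshielded value.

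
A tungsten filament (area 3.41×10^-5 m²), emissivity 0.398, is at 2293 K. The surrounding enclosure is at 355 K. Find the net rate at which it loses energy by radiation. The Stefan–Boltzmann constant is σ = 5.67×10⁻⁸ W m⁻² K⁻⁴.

Q = εσA(T⁴ − T_s⁴). T⁴ − T_s⁴ = (2293)⁴ − (355)⁴ = 2.76×10^13 − 1.59×10^10 = 2.76×10^13 K⁴.
Q = 0.398 × 5.67×10⁻⁸ × 3.41×10^-5 × 2.76×10^13 = 21.3 W.

Q ≈ 21.3 W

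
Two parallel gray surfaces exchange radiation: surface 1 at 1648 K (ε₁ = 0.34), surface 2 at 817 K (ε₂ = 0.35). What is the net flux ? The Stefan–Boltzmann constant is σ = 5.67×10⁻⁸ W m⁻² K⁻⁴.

For two large parallel gray plates, q = σ(T₁⁴ − T₂⁴) / (1/ε₁ + 1/ε₂ − 1).
1/ε₁ + 1/ε₂ − 1 = 1/0.34 + 1/0.35 − 1 = 4.798.
T₁⁴ − T₂⁴ = 7.38×10^12 − 4.46×10^11 = 6.93×10^12 K⁴.
q = 5.67×10⁻⁸ × 6.93×10^12 / 4.798 = 81900 W/m².

q ≈ 81900 W/m²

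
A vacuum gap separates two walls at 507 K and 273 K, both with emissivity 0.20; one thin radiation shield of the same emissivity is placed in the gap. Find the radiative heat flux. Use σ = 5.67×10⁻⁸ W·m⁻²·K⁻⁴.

Each of the 2 gaps contributes resistance (2/ε − 1) = 2/0.20 − 1 = 9.000; total = 18.00.
q = σ(T₁⁴ − T₂⁴) / 18.00 = 5.67×10⁻⁸ × 6.05×10^10 / 18.00 = 191 W/m².

q ≈ 191 W/m²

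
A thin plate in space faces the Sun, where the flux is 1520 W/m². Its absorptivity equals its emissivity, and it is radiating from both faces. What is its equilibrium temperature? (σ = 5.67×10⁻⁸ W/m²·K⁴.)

Absorbed flux αS = emitted flux 2εσT⁴ per unit area; with α = ε this gives T = (S/2σ)^(1/4).
T = (1520 / (2 × 5.67×10⁻⁸))^(1/4) = (1.34×10^10)^(1/4).
T = 340 K.

T ≈ 340 K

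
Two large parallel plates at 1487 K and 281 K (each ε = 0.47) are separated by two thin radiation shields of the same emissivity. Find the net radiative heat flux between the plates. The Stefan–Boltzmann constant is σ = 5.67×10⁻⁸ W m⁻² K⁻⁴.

Each of the 3 gaps contributes resistance (2/ε − 1) = 2/0.47 − 1 = 3.255; total = 9.766.
q = σ(T₁⁴ − T₂⁴) / 9.766 = 5.67×10⁻⁸ × 4.88×10^12 / 9.766 = 28400 W/m².

q ≈ 28400 W/m²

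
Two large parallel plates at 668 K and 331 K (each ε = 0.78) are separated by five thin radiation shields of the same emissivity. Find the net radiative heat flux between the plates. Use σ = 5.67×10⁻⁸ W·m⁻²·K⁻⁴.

q ≈ 1130 W/m²

Each of the 6 gaps contributes resistance (2/ε − 1) = 2/0.78 − 1 = 1.564; total = 9.385.
q = σ(T₁⁴ − T₂⁴) / 9.385 = 5.67×10⁻⁸ × 1.87×10^11 / 9.385 = 1130 W/m².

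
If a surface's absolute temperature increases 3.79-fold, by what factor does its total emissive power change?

factor ≈ 206

P ∝ T⁴, so the power scales as (3.79)⁴ = 206.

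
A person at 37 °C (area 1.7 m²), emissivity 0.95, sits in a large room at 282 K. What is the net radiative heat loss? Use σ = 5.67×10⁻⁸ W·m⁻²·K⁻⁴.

Convert: 37 °C = 310 K.
Q = εσA(T⁴ − T_s⁴). T⁴ − T_s⁴ = (310)⁴ − (282)⁴ = 9.24×10^9 − 6.32×10^9 = 2.91×10^9 K⁴.
Q = 0.95 × 5.67×10⁻⁸ × 1.70 × 2.91×10^9 = 267 W.

Q ≈ 267 W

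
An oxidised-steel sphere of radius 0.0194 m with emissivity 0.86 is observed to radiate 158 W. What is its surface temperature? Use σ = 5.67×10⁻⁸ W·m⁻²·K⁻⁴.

T ≈ 910 K

A = 4πr² = 4π × (0.0194)² = 4.73×10^-3 m².
From P = εσAT⁴, T = (P / εσA)^(1/4) = (158 / (0.86 × 5.67×10⁻⁸ × 4.73×10^-3))^(1/4).
T = (6.85×10^11)^(1/4) = 910 K.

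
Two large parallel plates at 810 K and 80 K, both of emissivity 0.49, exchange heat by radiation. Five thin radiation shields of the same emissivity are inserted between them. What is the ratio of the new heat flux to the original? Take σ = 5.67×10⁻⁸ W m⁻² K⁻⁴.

ratio ≈ 0.167

With N identical shields there are N+1 = 6 gaps in series, each with the same radiative resistance, so the flux falls to 1/(N+1) of its unshielded value.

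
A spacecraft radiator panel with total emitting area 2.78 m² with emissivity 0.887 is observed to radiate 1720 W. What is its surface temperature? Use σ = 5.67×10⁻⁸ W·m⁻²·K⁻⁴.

From P = εσAT⁴, T = (P / εσA)^(1/4) = (1720 / (0.887 × 5.67×10⁻⁸ × 2.78))^(1/4).
T = (1.23×10^10)^(1/4) = 333 K.

T ≈ 333 K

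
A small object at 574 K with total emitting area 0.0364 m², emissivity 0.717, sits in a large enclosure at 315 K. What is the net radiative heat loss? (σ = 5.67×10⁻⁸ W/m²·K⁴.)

Q ≈ 146 W

Q = εσA(T⁴ − T_s⁴). T⁴ − T_s⁴ = (574)⁴ − (315)⁴ = 1.09×10^11 − 9.85×10^9 = 9.87×10^10 K⁴.
Q = 0.717 × 5.67×10⁻⁸ × 0.0364 × 9.87×10^10 = 146 W.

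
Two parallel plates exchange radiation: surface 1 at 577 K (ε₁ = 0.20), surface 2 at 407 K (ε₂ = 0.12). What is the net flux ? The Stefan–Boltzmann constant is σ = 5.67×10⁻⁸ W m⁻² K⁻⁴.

For two large parallel gray plates, q = σ(T₁⁴ − T₂⁴) / (1/ε₁ + 1/ε₂ − 1).
1/ε₁ + 1/ε₂ − 1 = 1/0.20 + 1/0.12 − 1 = 12.33.
T₁⁴ − T₂⁴ = 1.11×10^11 − 2.74×10^10 = 8.34×10^10 K⁴.
q = 5.67×10⁻⁸ × 8.34×10^10 / 12.33 = 383 W/m².

q ≈ 383 W/m²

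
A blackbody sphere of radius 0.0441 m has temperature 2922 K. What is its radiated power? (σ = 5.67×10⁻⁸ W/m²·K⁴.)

A = 4πr² = 4π × (0.0441)² = 0.0244 m².
P = σAT⁴ = 5.67×10⁻⁸ × 0.0244 × (2922)⁴ = 5.67×10⁻⁸ × 0.0244 × 7.29×10^13.
P = 1.01×10^5 W.

P ≈ 1.01×10^5 W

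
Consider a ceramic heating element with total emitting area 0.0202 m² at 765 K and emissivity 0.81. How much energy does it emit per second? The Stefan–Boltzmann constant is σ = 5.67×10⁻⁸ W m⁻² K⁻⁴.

Stefan–Boltzmann: P = εσAT⁴ = 0.81 × 5.67×10⁻⁸ × 0.0202 × (765)⁴ = 0.81 × 5.67×10⁻⁸ × 0.0202 × 3.42×10^11.
P = 318 W.

P ≈ 318 W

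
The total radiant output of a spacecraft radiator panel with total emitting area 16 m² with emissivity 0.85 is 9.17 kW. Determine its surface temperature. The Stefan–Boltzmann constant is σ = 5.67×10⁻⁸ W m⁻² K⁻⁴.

T ≈ 330 K

From P = εσAT⁴, T = (P / εσA)^(1/4) = (9170 / (0.85 × 5.67×10⁻⁸ × 16.0))^(1/4).
T = (1.19×10^10)^(1/4) = 330 K.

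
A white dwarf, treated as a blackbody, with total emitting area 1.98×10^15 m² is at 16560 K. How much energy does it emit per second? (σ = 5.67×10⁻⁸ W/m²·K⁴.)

P ≈ 8.44×10^24 W

P = σAT⁴ = 5.67×10⁻⁸ × 1.98×10^15 × (16560)⁴ = 5.67×10⁻⁸ × 1.98×10^15 × 7.52×10^16.
P = 8.44×10^24 W.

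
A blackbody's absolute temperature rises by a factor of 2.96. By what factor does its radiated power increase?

P ∝ T⁴, so the power scales as (2.96)⁴ = 76.8.

factor ≈ 76.8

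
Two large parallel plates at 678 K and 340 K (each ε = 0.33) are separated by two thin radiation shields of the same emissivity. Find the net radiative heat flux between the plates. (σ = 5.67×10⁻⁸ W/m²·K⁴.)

q ≈ 739 W/m²

Each of the 3 gaps contributes resistance (2/ε − 1) = 2/0.33 − 1 = 5.061; total = 15.18.
q = σ(T₁⁴ − T₂⁴) / 15.18 = 5.67×10⁻⁸ × 1.98×10^11 / 15.18 = 739 W/m².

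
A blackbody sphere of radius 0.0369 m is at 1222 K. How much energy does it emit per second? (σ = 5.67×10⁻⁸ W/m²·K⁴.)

P ≈ 2160 W

A = 4πr² = 4π × (0.0369)² = 0.0171 m².
P = σAT⁴ = 5.67×10⁻⁸ × 0.0171 × (1222)⁴ = 5.67×10⁻⁸ × 0.0171 × 2.23×10^12.
P = 2160 W.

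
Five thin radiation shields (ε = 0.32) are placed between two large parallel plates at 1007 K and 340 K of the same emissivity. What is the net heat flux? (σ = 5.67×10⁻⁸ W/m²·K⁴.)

q ≈ 1830 W/m²

Each of the 6 gaps contributes resistance (2/ε − 1) = 2/0.32 − 1 = 5.250; total = 31.50.
q = σ(T₁⁴ − T₂⁴) / 31.50 = 5.67×10⁻⁸ × 1.01×10^12 / 31.50 = 1830 W/m².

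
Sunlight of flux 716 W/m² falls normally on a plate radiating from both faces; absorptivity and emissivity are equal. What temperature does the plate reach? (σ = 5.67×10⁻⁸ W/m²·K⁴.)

Absorbed flux αS = emitted flux 2εσT⁴ per unit area; with α = ε this gives T = (S/2σ)^(1/4).
T = (716 / (2 × 5.67×10⁻⁸))^(1/4) = (6.31×10^9)^(1/4).
T = 282 K.

T ≈ 282 K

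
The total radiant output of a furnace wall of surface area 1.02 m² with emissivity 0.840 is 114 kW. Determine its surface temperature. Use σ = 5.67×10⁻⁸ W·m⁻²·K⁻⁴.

From P = εσAT⁴, T = (P / εσA)^(1/4) = (1.14×10^5 / (0.840 × 5.67×10⁻⁸ × 1.02))^(1/4).
T = (2.35×10^12)^(1/4) = 1240 K.

T ≈ 1240 K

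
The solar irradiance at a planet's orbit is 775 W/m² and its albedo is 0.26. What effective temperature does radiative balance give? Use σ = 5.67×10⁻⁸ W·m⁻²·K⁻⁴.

T ≈ 224 K

Power absorbed = (1−a)S·πR²; power emitted = 4πR²σT⁴. Equating and cancelling πR²:
T = ((1−a)S / 4σ)^(1/4) = (574 / (4 × 5.67×10⁻⁸))^(1/4) = (2.53×10^9)^(1/4).
T = 224 K.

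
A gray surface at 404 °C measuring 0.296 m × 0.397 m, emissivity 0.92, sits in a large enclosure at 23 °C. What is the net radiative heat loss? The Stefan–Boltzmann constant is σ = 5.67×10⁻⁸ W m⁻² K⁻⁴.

A = 0.296 × 0.397 = 0.118 m².
Convert: 404 °C = 677 K; 23 °C = 296 K.
Q = εσA(T⁴ − T_s⁴). T⁴ − T_s⁴ = (677)⁴ − (296)⁴ = 2.10×10^11 − 7.68×10^9 = 2.02×10^11 K⁴.
Q = 0.92 × 5.67×10⁻⁸ × 0.118 × 2.02×10^11 = 1240 W.

Q ≈ 1240 W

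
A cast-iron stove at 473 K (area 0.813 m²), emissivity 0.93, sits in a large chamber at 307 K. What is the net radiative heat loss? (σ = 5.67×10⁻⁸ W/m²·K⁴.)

Q = εσA(T⁴ − T_s⁴). T⁴ − T_s⁴ = (473)⁴ − (307)⁴ = 5.01×10^10 − 8.88×10^9 = 4.12×10^10 K⁴.
Q = 0.93 × 5.67×10⁻⁸ × 0.813 × 4.12×10^10 = 1770 W.

Q ≈ 1770 W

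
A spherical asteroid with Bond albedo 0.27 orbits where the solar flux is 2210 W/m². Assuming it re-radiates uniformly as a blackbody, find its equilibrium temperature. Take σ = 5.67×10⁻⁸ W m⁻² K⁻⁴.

Power absorbed = (1−a)S·πR²; power emitted = 4πR²σT⁴. Equating and cancelling πR²:
T = ((1−a)S / 4σ)^(1/4) = (1610 / (4 × 5.67×10⁻⁸))^(1/4) = (7.11×10^9)^(1/4).
T = 290 K.

T ≈ 290 K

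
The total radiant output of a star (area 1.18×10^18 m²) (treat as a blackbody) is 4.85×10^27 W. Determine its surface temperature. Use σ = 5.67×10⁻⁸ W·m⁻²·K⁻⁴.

T ≈ 16400 K

From P = σAT⁴, T = (P / σA)^(1/4) = (4.85×10^27 / (5.67×10⁻⁸ × 1.18×10^18))^(1/4).
T = (7.25×10^16)^(1/4) = 16400 K.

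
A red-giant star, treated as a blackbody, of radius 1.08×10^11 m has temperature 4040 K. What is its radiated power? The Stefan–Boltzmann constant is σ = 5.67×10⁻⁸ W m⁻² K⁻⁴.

P ≈ 2.21×10^30 W

A = 4πr² = 4π × (1.08×10^11)² = 1.47×10^23 m².
P = σAT⁴ = 5.67×10⁻⁸ × 1.47×10^23 × (4040)⁴ = 5.67×10⁻⁸ × 1.47×10^23 × 2.66×10^14.
P = 2.21×10^30 W.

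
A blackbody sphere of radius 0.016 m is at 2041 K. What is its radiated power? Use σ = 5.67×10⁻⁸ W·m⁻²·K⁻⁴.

A = 4πr² = 4π × (0.016)² = 3.22×10^-3 m².
P = σAT⁴ = 5.67×10⁻⁸ × 3.22×10^-3 × (2041)⁴ = 5.67×10⁻⁸ × 3.22×10^-3 × 1.74×10^13.
P = 3170 W.

P ≈ 3170 W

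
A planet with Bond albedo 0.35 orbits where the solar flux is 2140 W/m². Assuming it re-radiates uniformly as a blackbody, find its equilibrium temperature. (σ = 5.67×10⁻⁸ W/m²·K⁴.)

Power absorbed = (1−a)S·πR²; power emitted = 4πR²σT⁴. Equating and cancelling πR²:
T = ((1−a)S / 4σ)^(1/4) = (1390 / (4 × 5.67×10⁻⁸))^(1/4) = (6.13×10^9)^(1/4).
T = 280 K.

T ≈ 280 K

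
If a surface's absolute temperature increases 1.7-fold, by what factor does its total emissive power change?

P ∝ T⁴, so the power scales as (1.7)⁴ = 8.35.

factor ≈ 8.35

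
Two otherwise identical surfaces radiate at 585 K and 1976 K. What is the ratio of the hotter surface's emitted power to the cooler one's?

ratio ≈ 130

P ∝ T⁴, so the ratio is (1976/585)⁴ = (3.378)⁴ = 130.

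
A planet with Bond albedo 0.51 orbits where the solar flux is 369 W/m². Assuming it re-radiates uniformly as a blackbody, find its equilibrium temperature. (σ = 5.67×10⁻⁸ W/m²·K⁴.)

T ≈ 168 K

Power absorbed = (1−a)S·πR²; power emitted = 4πR²σT⁴. Equating and cancelling πR²:
T = ((1−a)S / 4σ)^(1/4) = (181 / (4 × 5.67×10⁻⁸))^(1/4) = (7.97×10^8)^(1/4).
T = 168 K.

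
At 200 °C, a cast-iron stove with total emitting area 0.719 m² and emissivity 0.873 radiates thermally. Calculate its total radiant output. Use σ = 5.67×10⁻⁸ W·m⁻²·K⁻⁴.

200 °C = 473 K.
P = εσAT⁴ = 0.873 × 5.67×10⁻⁸ × 0.719 × (473)⁴ = 0.873 × 5.67×10⁻⁸ × 0.719 × 5.01×10^10.
P = 1780 W.

P ≈ 1780 W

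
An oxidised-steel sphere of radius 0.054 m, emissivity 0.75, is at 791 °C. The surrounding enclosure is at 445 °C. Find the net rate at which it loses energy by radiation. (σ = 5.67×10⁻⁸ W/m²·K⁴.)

A = 4πr² = 4π × (0.054)² = 0.0366 m².
Convert: 791 °C = 1064 K; 445 °C = 718 K.
Q = εσA(T⁴ − T_s⁴). T⁴ − T_s⁴ = (1064)⁴ − (718)⁴ = 1.28×10^12 − 2.66×10^11 = 1.02×10^12 K⁴.
Q = 0.75 × 5.67×10⁻⁸ × 0.0366 × 1.02×10^12 = 1580 W.

Q ≈ 1580 W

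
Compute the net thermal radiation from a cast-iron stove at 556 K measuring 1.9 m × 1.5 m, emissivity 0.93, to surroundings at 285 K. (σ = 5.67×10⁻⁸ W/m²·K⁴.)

A = 1.9 × 1.5 = 2.85 m².
Q = εσA(T⁴ − T_s⁴). T⁴ − T_s⁴ = (556)⁴ − (285)⁴ = 9.56×10^10 − 6.60×10^9 = 8.90×10^10 K⁴.
Q = 0.93 × 5.67×10⁻⁸ × 2.85 × 8.90×10^10 = 13400 W.

Q ≈ 13400 W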